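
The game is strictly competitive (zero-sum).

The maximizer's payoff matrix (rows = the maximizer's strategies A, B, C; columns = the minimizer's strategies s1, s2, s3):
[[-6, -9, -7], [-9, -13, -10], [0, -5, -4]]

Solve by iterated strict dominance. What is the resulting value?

Column s1 is strictly dominated by s2 for the minimizer (-9<-6, -13<-9, -5<0); eliminate s1.
Row A is strictly dominated by row C (-5>-9, -4>-7); eliminate A.
Column s3 is strictly dominated by s2 for the minimizer (-13<-10, -5<-4); eliminate s3.
Row B is strictly dominated by row C (-5>-13); eliminate B.
Only (C, s2) remains, with payoff -5.

-5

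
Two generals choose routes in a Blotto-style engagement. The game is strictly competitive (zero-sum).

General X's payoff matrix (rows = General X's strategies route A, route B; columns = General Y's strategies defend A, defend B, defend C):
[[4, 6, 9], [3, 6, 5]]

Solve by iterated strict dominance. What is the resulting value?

Column defend C is strictly dominated by defend A for General Y (4<9, 3<5); eliminate defend C.
Column defend B is strictly dominated by defend A for General Y (4<6, 3<6); eliminate defend B.
Row route B is strictly dominated by row route A (4>3); eliminate route B.
Only (route A, defend A) remains, with payoff 4.

4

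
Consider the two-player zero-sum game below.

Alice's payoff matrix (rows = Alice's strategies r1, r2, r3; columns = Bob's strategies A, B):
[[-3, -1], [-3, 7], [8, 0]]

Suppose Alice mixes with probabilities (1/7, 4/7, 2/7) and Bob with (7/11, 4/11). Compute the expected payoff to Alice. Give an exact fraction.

Against (7/11, 4/11), each row's expected payoff is r1: -25/11; r2: 7/11; r3: 56/11.
Taking the (1/7, 4/7, 2/7)-weighted average: (1/7)·(-25/11) + (4/7)·(7/11) + (2/7)·(56/11) = 115/77.

115/77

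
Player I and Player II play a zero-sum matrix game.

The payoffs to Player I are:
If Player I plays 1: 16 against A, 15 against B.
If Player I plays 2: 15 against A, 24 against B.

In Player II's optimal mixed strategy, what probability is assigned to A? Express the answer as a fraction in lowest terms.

Row minima are 15 and 15, so Player I's maximin is 15; column maxima are 16 and 24, so Player II's minimax is 16. These differ, so the equilibrium is in mixed strategies.
Let Player II play A with probability q. Player I is indifferent when 16q + 15(1−q) = 15q + 24(1−q), giving q = 9/10.

9/10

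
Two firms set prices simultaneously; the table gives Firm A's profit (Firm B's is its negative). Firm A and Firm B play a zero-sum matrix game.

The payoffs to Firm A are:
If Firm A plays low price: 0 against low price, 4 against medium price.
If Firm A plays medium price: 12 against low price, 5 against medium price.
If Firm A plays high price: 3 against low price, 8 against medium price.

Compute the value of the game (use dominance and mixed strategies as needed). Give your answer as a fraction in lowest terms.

27/4

Row low price is strictly dominated by row high price, so Firm A never plays it.
The remaining 2×2 game on (medium price, high price) × (low price, medium price) has no saddle point. Let Firm A play medium price with probability p; indifference gives 12p + 3(1−p) = 5p + 8(1−p), so p = 5/12.
Similarly Firm B's optimal q on low price is 1/4, and the value is 12·(1/4) + (5)·(3/4) = 27/4.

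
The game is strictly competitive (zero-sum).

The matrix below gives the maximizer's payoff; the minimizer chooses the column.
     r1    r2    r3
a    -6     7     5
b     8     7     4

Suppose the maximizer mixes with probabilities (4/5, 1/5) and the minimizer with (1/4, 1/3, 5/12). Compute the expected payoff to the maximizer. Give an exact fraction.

53/15

Against (1/4, 1/3, 5/12), each row's expected payoff is a: 35/12; b: 6.
Taking the (4/5, 1/5)-weighted average: (4/5)·(35/12) + (1/5)·(6) = 53/15.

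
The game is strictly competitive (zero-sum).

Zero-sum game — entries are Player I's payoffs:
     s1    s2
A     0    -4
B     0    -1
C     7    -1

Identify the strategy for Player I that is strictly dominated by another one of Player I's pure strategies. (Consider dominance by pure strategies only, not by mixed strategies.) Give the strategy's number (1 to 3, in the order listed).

1

Compare A with C: 7 > 0, -1 > -4.
So C strictly dominates A for Player I; A is strictly dominated.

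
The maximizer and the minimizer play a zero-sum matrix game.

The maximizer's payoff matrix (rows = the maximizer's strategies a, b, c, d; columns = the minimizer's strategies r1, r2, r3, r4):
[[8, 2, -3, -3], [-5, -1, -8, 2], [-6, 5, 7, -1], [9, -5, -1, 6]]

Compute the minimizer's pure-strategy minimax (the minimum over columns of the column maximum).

The worst case (largest entry) in each column is r1: 9, r2: 5, r3: 7, r4: 6.
The best (smallest) of these is 5.

5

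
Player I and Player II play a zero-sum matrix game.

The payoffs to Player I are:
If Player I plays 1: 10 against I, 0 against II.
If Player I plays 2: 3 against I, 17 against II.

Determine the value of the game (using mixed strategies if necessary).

Row minima are 0 and 3, so Player I's maximin is 3; column maxima are 10 and 17, so Player II's minimax is 10. These differ, so the equilibrium is in mixed strategies.
Let Player I play 1 with probability p. Player II is indifferent when 10p + 3(1−p) = 17(1−p), giving p = 7/12.
Let Player II play I with probability q. Player I is indifferent when 10q = 3q + 17(1−q), giving q = 17/24.
The value is 10·(17/24) + (0)·(7/24) = 85/12.

85/12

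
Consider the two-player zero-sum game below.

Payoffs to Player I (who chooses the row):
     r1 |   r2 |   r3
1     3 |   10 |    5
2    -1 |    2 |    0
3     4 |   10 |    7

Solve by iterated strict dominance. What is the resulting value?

4

Row 2 is strictly dominated by row 1 (3>-1, 10>2, 5>0); eliminate 2.
Column r2 is strictly dominated by r1 for Player II (3<10, 4<10); eliminate r2.
Row 1 is strictly dominated by row 3 (4>3, 7>5); eliminate 1.
Column r3 is strictly dominated by r1 for Player II (4<7); eliminate r3.
Only (3, r1) remains, with payoff 4.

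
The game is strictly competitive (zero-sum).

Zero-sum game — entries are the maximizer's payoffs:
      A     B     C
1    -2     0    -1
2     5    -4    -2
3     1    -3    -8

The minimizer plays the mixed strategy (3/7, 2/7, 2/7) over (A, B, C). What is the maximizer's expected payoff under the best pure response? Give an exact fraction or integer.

3/7

1: (-2)·(3/7) + (0)·(2/7) + (-1)·(2/7) = -8/7.
2: (5)·(3/7) + (-4)·(2/7) + (-2)·(2/7) = 3/7.
3: (1)·(3/7) + (-3)·(2/7) + (-8)·(2/7) = -19/7.
The best pure response is 2 with expected payoff 3/7.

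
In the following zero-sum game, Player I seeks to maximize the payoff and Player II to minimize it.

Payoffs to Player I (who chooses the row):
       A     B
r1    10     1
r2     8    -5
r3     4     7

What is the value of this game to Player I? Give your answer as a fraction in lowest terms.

Row r2 is strictly dominated by row r1, so Player I never plays it.
The remaining 2×2 game on (r1, r3) × (A, B) has no saddle point. Let Player I play r1 with probability p; indifference gives 10p + 4(1−p) = p + 7(1−p), so p = 1/4.
Similarly Player II's optimal q on A is 1/2, and the value is 10·(1/2) + (1)·(1/2) = 11/2.

11/2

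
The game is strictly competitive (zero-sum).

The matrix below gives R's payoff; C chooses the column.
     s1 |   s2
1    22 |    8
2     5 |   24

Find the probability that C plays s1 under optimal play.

16/33

Row minima are 8 and 5, so R's maximin is 8; column maxima are 22 and 24, so C's minimax is 22. These differ, so the equilibrium is in mixed strategies.
Let C play s1 with probability q. R is indifferent when 22q + 8(1−q) = 5q + 24(1−q), giving q = 16/33.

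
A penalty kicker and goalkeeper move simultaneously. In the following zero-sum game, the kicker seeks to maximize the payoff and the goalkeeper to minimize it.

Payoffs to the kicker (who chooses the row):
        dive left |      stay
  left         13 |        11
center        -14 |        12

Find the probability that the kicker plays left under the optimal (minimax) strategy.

Row minima are 11 and -14, so the kicker's maximin is 11; column maxima are 13 and 12, so the goalkeeper's minimax is 12. These differ, so the equilibrium is in mixed strategies.
Let the kicker play left with probability p. The goalkeeper is indifferent when 13p − 14(1−p) = 11p + 12(1−p), giving p = 13/14.

13/14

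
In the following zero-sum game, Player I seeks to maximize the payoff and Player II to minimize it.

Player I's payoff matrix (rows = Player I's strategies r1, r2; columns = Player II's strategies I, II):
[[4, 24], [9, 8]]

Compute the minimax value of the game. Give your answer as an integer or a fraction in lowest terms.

184/21

Row minima are 4 and 8, so Player I's maximin is 8; column maxima are 9 and 24, so Player II's minimax is 9. These differ, so the equilibrium is in mixed strategies.
Let Player I play r1 with probability p. Player II is indifferent when 4p + 9(1−p) = 24p + 8(1−p), giving p = 1/21.
Let Player II play I with probability q. Player I is indifferent when 4q + 24(1−q) = 9q + 8(1−q), giving q = 16/21.
The value is 4·(16/21) + (24)·(5/21) = 184/21.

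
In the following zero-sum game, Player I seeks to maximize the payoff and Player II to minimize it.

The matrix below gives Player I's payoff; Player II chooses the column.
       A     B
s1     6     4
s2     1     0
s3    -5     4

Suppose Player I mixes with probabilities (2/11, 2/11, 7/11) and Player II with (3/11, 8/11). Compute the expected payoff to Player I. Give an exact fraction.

Against (3/11, 8/11), each row's expected payoff is s1: 50/11; s2: 3/11; s3: 17/11.
Taking the (2/11, 2/11, 7/11)-weighted average: (2/11)·(50/11) + (2/11)·(3/11) + (7/11)·(17/11) = 225/121.

225/121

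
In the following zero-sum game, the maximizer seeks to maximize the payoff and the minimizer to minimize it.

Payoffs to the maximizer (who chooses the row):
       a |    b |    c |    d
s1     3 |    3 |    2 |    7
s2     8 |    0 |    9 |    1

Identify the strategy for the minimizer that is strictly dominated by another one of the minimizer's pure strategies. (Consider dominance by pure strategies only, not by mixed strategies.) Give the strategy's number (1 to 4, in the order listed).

The minimizer prefers columns that give the maximizer less. Compare d with b: 3 < 7, 0 < 1.
So b strictly dominates d for the minimizer; d is strictly dominated.

4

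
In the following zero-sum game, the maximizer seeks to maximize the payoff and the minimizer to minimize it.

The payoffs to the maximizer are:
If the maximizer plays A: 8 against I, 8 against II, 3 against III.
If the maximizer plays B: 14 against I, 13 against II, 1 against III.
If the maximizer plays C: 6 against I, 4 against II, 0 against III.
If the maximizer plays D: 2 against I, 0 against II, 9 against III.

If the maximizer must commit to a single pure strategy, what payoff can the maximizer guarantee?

The worst-case payoff for each row is A: 3, B: 1, C: 0, D: 0.
The best of these is 3.

3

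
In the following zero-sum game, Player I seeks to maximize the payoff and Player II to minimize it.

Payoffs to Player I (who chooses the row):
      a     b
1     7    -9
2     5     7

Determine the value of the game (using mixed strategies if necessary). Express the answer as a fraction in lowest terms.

47/9

Row minima are -9 and 5, so Player I's maximin is 5; column maxima are 7 and 7, so Player II's minimax is 7. These differ, so the equilibrium is in mixed strategies.
Let Player I play 1 with probability p. Player II is indifferent when 7p + 5(1−p) = −9p + 7(1−p), giving p = 1/9.
Let Player II play a with probability q. Player I is indifferent when 7q − 9(1−q) = 5q + 7(1−q), giving q = 8/9.
The value is 7·(8/9) + (-9)·(1/9) = 47/9.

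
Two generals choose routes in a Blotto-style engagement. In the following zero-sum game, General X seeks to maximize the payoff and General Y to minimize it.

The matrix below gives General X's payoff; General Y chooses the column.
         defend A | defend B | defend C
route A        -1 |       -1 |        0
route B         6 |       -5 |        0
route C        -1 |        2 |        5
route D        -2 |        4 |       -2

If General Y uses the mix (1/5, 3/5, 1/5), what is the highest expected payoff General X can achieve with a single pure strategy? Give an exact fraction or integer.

route A: (-1)·(1/5) + (-1)·(3/5) + (0)·(1/5) = -4/5.
route B: (6)·(1/5) + (-5)·(3/5) + (0)·(1/5) = -9/5.
route C: (-1)·(1/5) + (2)·(3/5) + (5)·(1/5) = 2.
route D: (-2)·(1/5) + (4)·(3/5) + (-2)·(1/5) = 8/5.
The best pure response is route C with expected payoff 2.

2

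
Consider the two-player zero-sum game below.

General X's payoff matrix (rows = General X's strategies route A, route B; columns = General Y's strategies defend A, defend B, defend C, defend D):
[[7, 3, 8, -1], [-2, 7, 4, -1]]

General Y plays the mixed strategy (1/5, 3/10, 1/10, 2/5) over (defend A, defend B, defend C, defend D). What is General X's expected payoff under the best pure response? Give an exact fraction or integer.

27/10

route A: (7)·(1/5) + (3)·(3/10) + (8)·(1/10) + (-1)·(2/5) = 27/10.
route B: (-2)·(1/5) + (7)·(3/10) + (4)·(1/10) + (-1)·(2/5) = 17/10.
The best pure response is route A with expected payoff 27/10.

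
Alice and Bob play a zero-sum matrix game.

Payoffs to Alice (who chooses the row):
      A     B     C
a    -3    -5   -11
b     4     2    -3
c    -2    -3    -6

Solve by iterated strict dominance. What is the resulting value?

-3

Row c is strictly dominated by row b (4>-2, 2>-3, -3>-6); eliminate c.
Column A is strictly dominated by B for Bob (-5<-3, 2<4); eliminate A.
Column B is strictly dominated by C for Bob (-11<-5, -3<2); eliminate B.
Row a is strictly dominated by row b (-3>-11); eliminate a.
Only (b, C) remains, with payoff -3.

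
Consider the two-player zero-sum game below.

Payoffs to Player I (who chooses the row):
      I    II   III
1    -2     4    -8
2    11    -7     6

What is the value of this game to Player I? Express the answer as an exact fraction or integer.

-32/25

Column I is strictly dominated by III for Player II (it gives Player I more in every row).
The remaining 2×2 game on (1, 2) × (II, III) has no saddle point. Let Player I play 1 with probability p; indifference gives 4p − 7(1−p) = −8p + 6(1−p), so p = 13/25.
Similarly Player II's optimal q on II is 14/25, and the value is 4·(14/25) + (-8)·(11/25) = -32/25.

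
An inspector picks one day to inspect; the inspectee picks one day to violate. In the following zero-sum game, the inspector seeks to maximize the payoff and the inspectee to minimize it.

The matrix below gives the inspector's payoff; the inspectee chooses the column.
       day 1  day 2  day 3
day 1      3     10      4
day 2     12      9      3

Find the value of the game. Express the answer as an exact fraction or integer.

39/10

Column day 2 is strictly dominated by day 3 for the inspectee (it gives the inspector more in every row).
The remaining 2×2 game on (day 1, day 2) × (day 1, day 3) has no saddle point. Let the inspector play day 1 with probability p; indifference gives 3p + 12(1−p) = 4p + 3(1−p), so p = 9/10.
Similarly the inspectee's optimal q on day 1 is 1/10, and the value is 3·(1/10) + (4)·(9/10) = 39/10.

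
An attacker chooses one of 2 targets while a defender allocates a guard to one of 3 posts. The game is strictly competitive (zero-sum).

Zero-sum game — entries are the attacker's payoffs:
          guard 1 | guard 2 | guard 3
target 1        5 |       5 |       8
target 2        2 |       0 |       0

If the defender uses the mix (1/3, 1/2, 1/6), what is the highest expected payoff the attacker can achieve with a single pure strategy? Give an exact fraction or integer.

target 1: (5)·(1/3) + (5)·(1/2) + (8)·(1/6) = 11/2.
target 2: (2)·(1/3) + (0)·(1/2) + (0)·(1/6) = 2/3.
The best pure response is target 1 with expected payoff 11/2.

11/2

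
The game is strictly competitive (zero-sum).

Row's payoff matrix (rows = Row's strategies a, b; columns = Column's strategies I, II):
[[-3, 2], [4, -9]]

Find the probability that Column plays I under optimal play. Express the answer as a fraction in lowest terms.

Row minima are -3 and -9, so Row's maximin is -3; column maxima are 4 and 2, so Column's minimax is 2. These differ, so the equilibrium is in mixed strategies.
Let Column play I with probability q. Row is indifferent when −3q + 2(1−q) = 4q − 9(1−q), giving q = 11/18.

11/18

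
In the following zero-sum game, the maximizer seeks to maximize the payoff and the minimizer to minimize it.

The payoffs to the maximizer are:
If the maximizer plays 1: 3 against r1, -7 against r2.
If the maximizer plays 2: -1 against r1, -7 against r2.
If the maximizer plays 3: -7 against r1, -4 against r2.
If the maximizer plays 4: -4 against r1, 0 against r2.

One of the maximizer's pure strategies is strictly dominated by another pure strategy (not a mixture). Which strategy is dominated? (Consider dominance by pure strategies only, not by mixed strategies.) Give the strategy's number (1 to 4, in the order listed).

Compare 3 with 4: -4 > -7, 0 > -4.
So 4 strictly dominates 3 for the maximizer; 3 is strictly dominated.

3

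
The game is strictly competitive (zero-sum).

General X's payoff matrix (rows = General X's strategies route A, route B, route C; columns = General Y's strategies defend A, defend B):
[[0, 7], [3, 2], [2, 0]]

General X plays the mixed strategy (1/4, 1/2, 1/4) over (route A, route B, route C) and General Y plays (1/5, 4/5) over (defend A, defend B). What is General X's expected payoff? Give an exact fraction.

13/5

Against (1/5, 4/5), each row's expected payoff is route A: 28/5; route B: 11/5; route C: 2/5.
Taking the (1/4, 1/2, 1/4)-weighted average: (1/4)·(28/5) + (1/2)·(11/5) + (1/4)·(2/5) = 13/5.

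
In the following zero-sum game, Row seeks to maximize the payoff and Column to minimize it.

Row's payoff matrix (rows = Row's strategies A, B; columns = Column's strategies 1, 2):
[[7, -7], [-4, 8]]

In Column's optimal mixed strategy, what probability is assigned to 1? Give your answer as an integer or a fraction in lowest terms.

15/26

Row minima are -7 and -4, so Row's maximin is -4; column maxima are 7 and 8, so Column's minimax is 7. These differ, so the equilibrium is in mixed strategies.
Let Column play 1 with probability q. Row is indifferent when 7q − 7(1−q) = −4q + 8(1−q), giving q = 15/26.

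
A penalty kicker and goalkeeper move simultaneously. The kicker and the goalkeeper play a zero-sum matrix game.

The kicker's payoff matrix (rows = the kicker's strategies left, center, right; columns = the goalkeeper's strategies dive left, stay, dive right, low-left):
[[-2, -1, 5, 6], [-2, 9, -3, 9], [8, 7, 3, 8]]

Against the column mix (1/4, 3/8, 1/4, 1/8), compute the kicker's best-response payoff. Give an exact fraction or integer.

51/8

left: (-2)·(1/4) + (-1)·(3/8) + (5)·(1/4) + (6)·(1/8) = 9/8.
center: (-2)·(1/4) + (9)·(3/8) + (-3)·(1/4) + (9)·(1/8) = 13/4.
right: (8)·(1/4) + (7)·(3/8) + (3)·(1/4) + (8)·(1/8) = 51/8.
The best pure response is right with expected payoff 51/8.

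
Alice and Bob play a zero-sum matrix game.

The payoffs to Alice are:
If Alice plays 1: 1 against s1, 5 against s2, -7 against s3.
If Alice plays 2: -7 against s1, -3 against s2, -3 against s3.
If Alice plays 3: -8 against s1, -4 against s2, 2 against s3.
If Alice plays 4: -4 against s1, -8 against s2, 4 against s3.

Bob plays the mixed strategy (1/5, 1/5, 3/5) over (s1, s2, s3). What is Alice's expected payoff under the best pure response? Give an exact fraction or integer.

1: (1)·(1/5) + (5)·(1/5) + (-7)·(3/5) = -3.
2: (-7)·(1/5) + (-3)·(1/5) + (-3)·(3/5) = -19/5.
3: (-8)·(1/5) + (-4)·(1/5) + (2)·(3/5) = -6/5.
4: (-4)·(1/5) + (-8)·(1/5) + (4)·(3/5) = 0.
The best pure response is 4 with expected payoff 0.

0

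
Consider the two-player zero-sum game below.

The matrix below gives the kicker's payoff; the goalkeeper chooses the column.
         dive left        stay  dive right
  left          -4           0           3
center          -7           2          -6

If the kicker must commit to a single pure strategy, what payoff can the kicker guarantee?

The worst-case payoff for each row is left: -4, center: -7.
The best of these is -4.

-4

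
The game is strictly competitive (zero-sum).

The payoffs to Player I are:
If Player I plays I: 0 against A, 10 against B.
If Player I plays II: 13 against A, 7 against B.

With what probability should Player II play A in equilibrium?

3/16

Row minima are 0 and 7, so Player I's maximin is 7; column maxima are 13 and 10, so Player II's minimax is 10. These differ, so the equilibrium is in mixed strategies.
Let Player II play A with probability q. Player I is indifferent when 10(1−q) = 13q + 7(1−q), giving q = 3/16.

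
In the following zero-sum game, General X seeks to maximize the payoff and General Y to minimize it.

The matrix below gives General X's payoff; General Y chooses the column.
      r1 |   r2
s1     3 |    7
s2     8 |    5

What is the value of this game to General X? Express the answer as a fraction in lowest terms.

Row minima are 3 and 5, so General X's maximin is 5; column maxima are 8 and 7, so General Y's minimax is 7. These differ, so the equilibrium is in mixed strategies.
Let General X play s1 with probability p. General Y is indifferent when 3p + 8(1−p) = 7p + 5(1−p), giving p = 3/7.
Let General Y play r1 with probability q. General X is indifferent when 3q + 7(1−q) = 8q + 5(1−q), giving q = 2/7.
The value is 3·(2/7) + (7)·(5/7) = 41/7.

41/7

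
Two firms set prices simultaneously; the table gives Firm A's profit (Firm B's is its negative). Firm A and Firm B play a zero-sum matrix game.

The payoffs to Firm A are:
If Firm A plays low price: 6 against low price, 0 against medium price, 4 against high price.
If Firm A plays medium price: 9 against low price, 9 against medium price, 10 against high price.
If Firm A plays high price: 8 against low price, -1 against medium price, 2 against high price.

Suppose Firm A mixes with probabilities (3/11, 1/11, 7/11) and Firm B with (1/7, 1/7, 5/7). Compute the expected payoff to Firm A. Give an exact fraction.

265/77

Against (1/7, 1/7, 5/7), each row's expected payoff is low price: 26/7; medium price: 68/7; high price: 17/7.
Taking the (3/11, 1/11, 7/11)-weighted average: (3/11)·(26/7) + (1/11)·(68/7) + (7/11)·(17/7) = 265/77.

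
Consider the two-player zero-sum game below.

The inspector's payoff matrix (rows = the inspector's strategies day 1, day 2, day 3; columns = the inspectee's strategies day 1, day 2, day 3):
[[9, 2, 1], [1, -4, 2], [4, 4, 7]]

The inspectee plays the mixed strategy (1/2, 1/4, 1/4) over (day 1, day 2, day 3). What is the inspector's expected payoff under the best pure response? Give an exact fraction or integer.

21/4

day 1: (9)·(1/2) + (2)·(1/4) + (1)·(1/4) = 21/4.
day 2: (1)·(1/2) + (-4)·(1/4) + (2)·(1/4) = 0.
day 3: (4)·(1/2) + (4)·(1/4) + (7)·(1/4) = 19/4.
The best pure response is day 1 with expected payoff 21/4.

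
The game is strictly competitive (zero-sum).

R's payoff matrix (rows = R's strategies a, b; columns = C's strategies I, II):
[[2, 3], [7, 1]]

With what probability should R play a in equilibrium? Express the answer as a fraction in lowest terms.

6/7

Row minima are 2 and 1, so R's maximin is 2; column maxima are 7 and 3, so C's minimax is 3. These differ, so the equilibrium is in mixed strategies.
Let R play a with probability p. C is indifferent when 2p + 7(1−p) = 3p + (1−p), giving p = 6/7.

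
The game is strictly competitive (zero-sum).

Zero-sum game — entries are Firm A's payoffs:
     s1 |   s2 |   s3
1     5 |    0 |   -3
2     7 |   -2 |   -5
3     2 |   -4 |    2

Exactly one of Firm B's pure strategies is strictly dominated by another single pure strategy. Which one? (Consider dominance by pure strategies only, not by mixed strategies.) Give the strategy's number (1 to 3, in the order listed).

Firm B prefers columns that give Firm A less. Compare s1 with s2: 0 < 5, -2 < 7, -4 < 2.
So s2 strictly dominates s1 for Firm B; s1 is strictly dominated.

1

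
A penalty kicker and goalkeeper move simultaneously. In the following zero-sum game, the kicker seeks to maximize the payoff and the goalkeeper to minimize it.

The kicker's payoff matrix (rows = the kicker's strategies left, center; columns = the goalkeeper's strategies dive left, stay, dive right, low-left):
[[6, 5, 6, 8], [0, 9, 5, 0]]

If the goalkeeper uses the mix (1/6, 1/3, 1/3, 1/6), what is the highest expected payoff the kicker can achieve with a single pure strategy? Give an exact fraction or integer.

6

left: (6)·(1/6) + (5)·(1/3) + (6)·(1/3) + (8)·(1/6) = 6.
center: (0)·(1/6) + (9)·(1/3) + (5)·(1/3) + (0)·(1/6) = 14/3.
The best pure response is left with expected payoff 6.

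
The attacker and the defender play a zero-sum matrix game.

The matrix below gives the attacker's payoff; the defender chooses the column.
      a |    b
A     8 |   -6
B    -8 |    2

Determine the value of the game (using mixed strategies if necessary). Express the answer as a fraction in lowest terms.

-4/3

Row minima are -6 and -8, so the attacker's maximin is -6; column maxima are 8 and 2, so the defender's minimax is 2. These differ, so the equilibrium is in mixed strategies.
Let the attacker play A with probability p. The defender is indifferent when 8p − 8(1−p) = −6p + 2(1−p), giving p = 5/12.
Let the defender play a with probability q. The attacker is indifferent when 8q − 6(1−q) = −8q + 2(1−q), giving q = 1/3.
The value is 8·(1/3) + (-6)·(2/3) = -4/3.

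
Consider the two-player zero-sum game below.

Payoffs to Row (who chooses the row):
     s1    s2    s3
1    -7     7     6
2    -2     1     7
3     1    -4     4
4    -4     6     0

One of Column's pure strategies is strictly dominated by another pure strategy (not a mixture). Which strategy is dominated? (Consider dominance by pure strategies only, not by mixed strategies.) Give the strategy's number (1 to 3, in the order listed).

Column prefers columns that give Row less. Compare s3 with s1: -7 < 6, -2 < 7, 1 < 4, -4 < 0.
So s1 strictly dominates s3 for Column; s3 is strictly dominated.

3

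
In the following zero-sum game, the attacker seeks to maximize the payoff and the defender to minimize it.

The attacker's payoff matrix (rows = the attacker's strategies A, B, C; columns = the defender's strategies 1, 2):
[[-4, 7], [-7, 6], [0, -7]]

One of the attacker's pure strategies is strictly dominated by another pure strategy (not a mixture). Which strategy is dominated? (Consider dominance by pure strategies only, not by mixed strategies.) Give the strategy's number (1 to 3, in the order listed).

Compare B with A: -4 > -7, 7 > 6.
So A strictly dominates B for the attacker; B is strictly dominated.

2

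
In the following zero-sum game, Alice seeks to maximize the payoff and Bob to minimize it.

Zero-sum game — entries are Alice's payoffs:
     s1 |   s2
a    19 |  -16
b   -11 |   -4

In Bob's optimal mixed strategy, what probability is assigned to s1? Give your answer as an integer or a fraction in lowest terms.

Row minima are -16 and -11, so Alice's maximin is -11; column maxima are 19 and -4, so Bob's minimax is -4. These differ, so the equilibrium is in mixed strategies.
Let Bob play s1 with probability q. Alice is indifferent when 19q − 16(1−q) = −11q − 4(1−q), giving q = 2/7.

2/7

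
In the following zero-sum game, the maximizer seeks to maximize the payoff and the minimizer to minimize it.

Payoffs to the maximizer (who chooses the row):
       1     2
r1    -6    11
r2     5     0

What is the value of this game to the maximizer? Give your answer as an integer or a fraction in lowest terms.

5/2

Row minima are -6 and 0, so the maximizer's maximin is 0; column maxima are 5 and 11, so the minimizer's minimax is 5. These differ, so the equilibrium is in mixed strategies.
Let the maximizer play r1 with probability p. The minimizer is indifferent when −6p + 5(1−p) = 11p, giving p = 5/22.
Let the minimizer play 1 with probability q. The maximizer is indifferent when −6q + 11(1−q) = 5q, giving q = 1/2.
The value is -6·(1/2) + (11)·(1/2) = 5/2.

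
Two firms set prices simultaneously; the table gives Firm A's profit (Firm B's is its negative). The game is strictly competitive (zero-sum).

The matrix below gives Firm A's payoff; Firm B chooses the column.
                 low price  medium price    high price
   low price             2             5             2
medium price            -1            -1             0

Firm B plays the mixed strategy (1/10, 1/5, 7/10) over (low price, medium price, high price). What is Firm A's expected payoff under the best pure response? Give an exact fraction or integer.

low price: (2)·(1/10) + (5)·(1/5) + (2)·(7/10) = 13/5.
medium price: (-1)·(1/10) + (-1)·(1/5) + (0)·(7/10) = -3/10.
The best pure response is low price with expected payoff 13/5.

13/5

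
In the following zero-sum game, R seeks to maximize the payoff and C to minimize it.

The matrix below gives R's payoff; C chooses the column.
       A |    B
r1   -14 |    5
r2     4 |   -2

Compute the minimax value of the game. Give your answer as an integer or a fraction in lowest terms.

Row minima are -14 and -2, so R's maximin is -2; column maxima are 4 and 5, so C's minimax is 4. These differ, so the equilibrium is in mixed strategies.
Let R play r1 with probability p. C is indifferent when −14p + 4(1−p) = 5p − 2(1−p), giving p = 6/25.
Let C play A with probability q. R is indifferent when −14q + 5(1−q) = 4q − 2(1−q), giving q = 7/25.
The value is -14·(7/25) + (5)·(18/25) = -8/25.

-8/25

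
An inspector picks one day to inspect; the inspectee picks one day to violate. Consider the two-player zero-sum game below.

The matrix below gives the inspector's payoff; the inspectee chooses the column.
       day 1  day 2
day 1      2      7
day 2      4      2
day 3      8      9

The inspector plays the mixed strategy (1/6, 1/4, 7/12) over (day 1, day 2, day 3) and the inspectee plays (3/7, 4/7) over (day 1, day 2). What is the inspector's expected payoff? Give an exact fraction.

137/21

Against (3/7, 4/7), each row's expected payoff is day 1: 34/7; day 2: 20/7; day 3: 60/7.
Taking the (1/6, 1/4, 7/12)-weighted average: (1/6)·(34/7) + (1/4)·(20/7) + (7/12)·(60/7) = 137/21.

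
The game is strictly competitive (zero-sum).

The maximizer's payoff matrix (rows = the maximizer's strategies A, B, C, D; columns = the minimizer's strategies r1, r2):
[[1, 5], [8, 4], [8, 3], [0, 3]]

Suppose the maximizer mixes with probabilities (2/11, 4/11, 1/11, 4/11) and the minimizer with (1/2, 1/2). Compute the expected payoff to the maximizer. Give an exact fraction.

83/22

Against (1/2, 1/2), each row's expected payoff is A: 3; B: 6; C: 11/2; D: 3/2.
Taking the (2/11, 4/11, 1/11, 4/11)-weighted average: (2/11)·(3) + (4/11)·(6) + (1/11)·(11/2) + (4/11)·(3/2) = 83/22.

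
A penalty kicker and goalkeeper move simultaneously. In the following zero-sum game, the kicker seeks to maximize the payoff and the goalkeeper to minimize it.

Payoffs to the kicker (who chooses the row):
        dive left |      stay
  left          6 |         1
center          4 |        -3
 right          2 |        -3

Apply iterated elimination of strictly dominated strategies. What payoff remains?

1

Column dive left is strictly dominated by stay for the goalkeeper (1<6, -3<4, -3<2); eliminate dive left.
Row center is strictly dominated by row left (1>-3); eliminate center.
Row right is strictly dominated by row left (1>-3); eliminate right.
Only (left, stay) remains, with payoff 1.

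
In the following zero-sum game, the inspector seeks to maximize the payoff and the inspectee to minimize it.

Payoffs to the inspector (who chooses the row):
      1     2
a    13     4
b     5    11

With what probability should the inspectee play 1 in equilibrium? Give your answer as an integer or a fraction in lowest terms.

Row minima are 4 and 5, so the inspector's maximin is 5; column maxima are 13 and 11, so the inspectee's minimax is 11. These differ, so the equilibrium is in mixed strategies.
Let the inspectee play 1 with probability q. The inspector is indifferent when 13q + 4(1−q) = 5q + 11(1−q), giving q = 7/15.

7/15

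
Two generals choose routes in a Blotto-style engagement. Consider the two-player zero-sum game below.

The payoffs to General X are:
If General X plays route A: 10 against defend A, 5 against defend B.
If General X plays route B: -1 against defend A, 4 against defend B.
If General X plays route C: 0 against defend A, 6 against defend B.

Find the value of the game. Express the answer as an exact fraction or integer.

Row route B is strictly dominated by row route C, so General X never plays it.
The remaining 2×2 game on (route A, route C) × (defend A, defend B) has no saddle point. Let General X play route A with probability p; indifference gives 10p = 5p + 6(1−p), so p = 6/11.
Similarly General Y's optimal q on defend A is 1/11, and the value is 10·(1/11) + (5)·(10/11) = 60/11.

60/11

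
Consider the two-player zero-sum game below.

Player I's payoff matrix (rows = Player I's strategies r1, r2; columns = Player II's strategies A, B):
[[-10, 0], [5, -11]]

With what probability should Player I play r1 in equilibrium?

Row minima are -10 and -11, so Player I's maximin is -10; column maxima are 5 and 0, so Player II's minimax is 0. These differ, so the equilibrium is in mixed strategies.
Let Player I play r1 with probability p. Player II is indifferent when −10p + 5(1−p) = −11(1−p), giving p = 8/13.

8/13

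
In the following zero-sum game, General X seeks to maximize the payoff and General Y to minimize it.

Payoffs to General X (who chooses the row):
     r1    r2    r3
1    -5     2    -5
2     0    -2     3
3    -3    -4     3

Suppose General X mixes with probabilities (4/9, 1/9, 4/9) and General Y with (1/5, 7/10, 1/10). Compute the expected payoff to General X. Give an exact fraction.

-139/90

Against (1/5, 7/10, 1/10), each row's expected payoff is 1: -1/10; 2: -11/10; 3: -31/10.
Taking the (4/9, 1/9, 4/9)-weighted average: (4/9)·(-1/10) + (1/9)·(-11/10) + (4/9)·(-31/10) = -139/90.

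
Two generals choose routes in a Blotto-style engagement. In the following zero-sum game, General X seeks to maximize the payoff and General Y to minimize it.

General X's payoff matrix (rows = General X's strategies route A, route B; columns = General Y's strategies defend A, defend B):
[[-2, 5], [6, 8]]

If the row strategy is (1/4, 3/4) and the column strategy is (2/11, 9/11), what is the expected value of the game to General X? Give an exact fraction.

293/44

Against (2/11, 9/11), each row's expected payoff is route A: 41/11; route B: 84/11.
Taking the (1/4, 3/4)-weighted average: (1/4)·(41/11) + (3/4)·(84/11) = 293/44.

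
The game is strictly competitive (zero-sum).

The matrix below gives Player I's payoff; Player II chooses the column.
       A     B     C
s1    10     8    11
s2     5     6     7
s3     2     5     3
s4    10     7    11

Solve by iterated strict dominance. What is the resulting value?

Column C is strictly dominated by A for Player II (10<11, 5<7, 2<3, 10<11); eliminate C.
Row s3 is strictly dominated by row s1 (10>2, 8>5); eliminate s3.
Row s2 is strictly dominated by row s1 (10>5, 8>6); eliminate s2.
Column A is strictly dominated by B for Player II (8<10, 7<10); eliminate A.
Row s4 is strictly dominated by row s1 (8>7); eliminate s4.
Only (s1, B) remains, with payoff 8.

8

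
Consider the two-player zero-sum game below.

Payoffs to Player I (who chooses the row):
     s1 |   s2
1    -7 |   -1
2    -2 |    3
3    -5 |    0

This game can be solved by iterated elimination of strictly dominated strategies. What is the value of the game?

Row 3 is strictly dominated by row 2 (-2>-5, 3>0); eliminate 3.
Column s2 is strictly dominated by s1 for Player II (-7<-1, -2<3); eliminate s2.
Row 1 is strictly dominated by row 2 (-2>-7); eliminate 1.
Only (2, s1) remains, with payoff -2.

-2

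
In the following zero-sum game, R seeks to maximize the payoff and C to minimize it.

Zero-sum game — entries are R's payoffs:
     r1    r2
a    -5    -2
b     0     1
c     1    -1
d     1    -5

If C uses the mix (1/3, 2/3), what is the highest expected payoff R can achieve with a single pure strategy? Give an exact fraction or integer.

a: (-5)·(1/3) + (-2)·(2/3) = -3.
b: (0)·(1/3) + (1)·(2/3) = 2/3.
c: (1)·(1/3) + (-1)·(2/3) = -1/3.
d: (1)·(1/3) + (-5)·(2/3) = -3.
The best pure response is b with expected payoff 2/3.

2/3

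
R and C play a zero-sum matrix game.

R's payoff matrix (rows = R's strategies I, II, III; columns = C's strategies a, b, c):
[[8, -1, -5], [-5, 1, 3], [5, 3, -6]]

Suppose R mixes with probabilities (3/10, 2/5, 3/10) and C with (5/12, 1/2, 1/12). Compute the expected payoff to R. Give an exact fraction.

67/60

Against (5/12, 1/2, 1/12), each row's expected payoff is I: 29/12; II: -4/3; III: 37/12.
Taking the (3/10, 2/5, 3/10)-weighted average: (3/10)·(29/12) + (2/5)·(-4/3) + (3/10)·(37/12) = 67/60.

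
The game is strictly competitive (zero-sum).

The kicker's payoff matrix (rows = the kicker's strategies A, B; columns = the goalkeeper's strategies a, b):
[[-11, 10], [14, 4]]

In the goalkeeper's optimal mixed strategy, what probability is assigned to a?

6/31

Row minima are -11 and 4, so the kicker's maximin is 4; column maxima are 14 and 10, so the goalkeeper's minimax is 10. These differ, so the equilibrium is in mixed strategies.
Let the goalkeeper play a with probability q. The kicker is indifferent when −11q + 10(1−q) = 14q + 4(1−q), giving q = 6/31.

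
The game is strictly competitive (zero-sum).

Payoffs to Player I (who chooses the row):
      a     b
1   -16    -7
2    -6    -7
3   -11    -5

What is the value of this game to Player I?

Row 1 is strictly dominated by row 3, so Player I never plays it.
The remaining 2×2 game on (2, 3) × (a, b) has no saddle point. Let Player I play 2 with probability p; indifference gives −6p − 11(1−p) = −7p − 5(1−p), so p = 6/7.
Similarly Player II's optimal q on a is 2/7, and the value is -6·(2/7) + (-7)·(5/7) = -47/7.

-47/7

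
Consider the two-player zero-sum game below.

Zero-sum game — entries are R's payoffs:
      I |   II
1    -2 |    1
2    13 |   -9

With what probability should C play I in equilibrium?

2/5

Row minima are -2 and -9, so R's maximin is -2; column maxima are 13 and 1, so C's minimax is 1. These differ, so the equilibrium is in mixed strategies.
Let C play I with probability q. R is indifferent when −2q + (1−q) = 13q − 9(1−q), giving q = 2/5.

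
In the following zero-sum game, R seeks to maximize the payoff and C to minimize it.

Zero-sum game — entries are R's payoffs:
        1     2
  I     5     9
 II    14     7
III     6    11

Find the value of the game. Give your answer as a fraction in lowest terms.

28/3

Row I is strictly dominated by row III, so R never plays it.
The remaining 2×2 game on (II, III) × (1, 2) has no saddle point. Let R play II with probability p; indifference gives 14p + 6(1−p) = 7p + 11(1−p), so p = 5/12.
Similarly C's optimal q on 1 is 1/3, and the value is 14·(1/3) + (7)·(2/3) = 28/3.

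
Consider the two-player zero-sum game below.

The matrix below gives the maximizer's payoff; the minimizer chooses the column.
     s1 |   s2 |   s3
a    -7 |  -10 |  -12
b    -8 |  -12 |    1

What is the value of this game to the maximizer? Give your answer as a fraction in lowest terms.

Column s1 is strictly dominated by s2 for the minimizer (it gives the maximizer more in every row).
The remaining 2×2 game on (a, b) × (s2, s3) has no saddle point. Let the maximizer play a with probability p; indifference gives −10p − 12(1−p) = −12p + (1−p), so p = 13/15.
Similarly the minimizer's optimal q on s2 is 13/15, and the value is -10·(13/15) + (-12)·(2/15) = -154/15.

-154/15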